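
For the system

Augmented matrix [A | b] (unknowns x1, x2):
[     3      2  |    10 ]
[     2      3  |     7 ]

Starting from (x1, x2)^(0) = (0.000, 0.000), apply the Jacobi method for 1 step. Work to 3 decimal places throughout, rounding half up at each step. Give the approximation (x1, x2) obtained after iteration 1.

Iteration 1:
  x1 = (10 - (2)·0.000) / (3) = 3.333
  x2 = (7 - (2)·0.000) / (3) = 2.333

(3.333, 2.333)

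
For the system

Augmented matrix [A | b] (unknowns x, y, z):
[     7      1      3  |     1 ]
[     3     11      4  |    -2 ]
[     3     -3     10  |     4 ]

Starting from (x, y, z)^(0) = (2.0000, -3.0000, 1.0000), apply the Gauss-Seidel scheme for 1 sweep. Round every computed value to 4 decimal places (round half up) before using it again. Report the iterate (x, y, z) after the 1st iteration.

Iteration 1:
  x = (1 - (1)·-3.0000 - (3)·1.0000) / (7) = 0.1429
  y = (-2 - (3)·0.1429 - (4)·1.0000) / (11) = -0.5844
  z = (4 - (3)·0.1429 - (-3)·-0.5844) / (10) = 0.1818

(0.1429, -0.5844, 0.1818)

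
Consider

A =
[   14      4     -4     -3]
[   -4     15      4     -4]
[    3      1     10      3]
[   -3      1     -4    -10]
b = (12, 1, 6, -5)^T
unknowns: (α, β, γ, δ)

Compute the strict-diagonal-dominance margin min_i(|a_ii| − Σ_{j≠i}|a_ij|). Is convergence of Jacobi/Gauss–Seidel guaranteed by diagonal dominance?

2

row 1: |14| − (4+4+3) = 3
row 2: |15| − (4+4+4) = 3
row 3: |10| − (3+1+3) = 3
row 4: |-10| − (3+1+4) = 2
minimum over rows = 2 → strictly diagonally dominant (convergence guaranteed)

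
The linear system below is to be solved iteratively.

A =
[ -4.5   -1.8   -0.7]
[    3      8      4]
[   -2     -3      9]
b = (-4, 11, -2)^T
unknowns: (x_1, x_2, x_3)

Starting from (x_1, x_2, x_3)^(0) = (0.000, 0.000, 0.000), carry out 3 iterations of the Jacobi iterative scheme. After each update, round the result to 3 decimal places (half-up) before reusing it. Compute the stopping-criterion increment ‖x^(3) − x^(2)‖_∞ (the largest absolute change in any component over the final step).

0.189

Iteration 1:
  x_1 = (-4 - (-1.8)·0.000 - (-0.7)·0.000) / (-4.5) = 0.889
  x_2 = (11 - (3)·0.000 - (4)·0.000) / (8) = 1.375
  x_3 = (-2 - (-2)·0.000 - (-3)·0.000) / (9) = -0.222
Iteration 2:
  x_1 = (-4 - (-1.8)·1.375 - (-0.7)·-0.222) / (-4.5) = 0.373
  x_2 = (11 - (3)·0.889 - (4)·-0.222) / (8) = 1.153
  x_3 = (-2 - (-2)·0.889 - (-3)·1.375) / (9) = 0.434
Iteration 3:
  x_1 = (-4 - (-1.8)·1.153 - (-0.7)·0.434) / (-4.5) = 0.360
  x_2 = (11 - (3)·0.373 - (4)·0.434) / (8) = 1.018
  x_3 = (-2 - (-2)·0.373 - (-3)·1.153) / (9) = 0.245
Change: (-0.013, -0.135, -0.189) → max |·| = 0.189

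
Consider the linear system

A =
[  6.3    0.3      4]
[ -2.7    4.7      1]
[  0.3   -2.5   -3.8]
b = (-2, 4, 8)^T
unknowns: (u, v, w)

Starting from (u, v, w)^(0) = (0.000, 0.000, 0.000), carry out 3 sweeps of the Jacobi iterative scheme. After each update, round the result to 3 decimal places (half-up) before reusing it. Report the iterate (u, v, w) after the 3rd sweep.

(1.337, 1.986, -2.763)

Iteration 1:
  u = (-2 - (0.3)·0.000 - (4)·0.000) / (6.3) = -0.317
  v = (4 - (-2.7)·0.000 - (1)·0.000) / (4.7) = 0.851
  w = (8 - (0.3)·0.000 - (-2.5)·0.000) / (-3.8) = -2.105
Iteration 2:
  u = (-2 - (0.3)·0.851 - (4)·-2.105) / (6.3) = 0.979
  v = (4 - (-2.7)·-0.317 - (1)·-2.105) / (4.7) = 1.117
  w = (8 - (0.3)·-0.317 - (-2.5)·0.851) / (-3.8) = -2.690
Iteration 3:
  u = (-2 - (0.3)·1.117 - (4)·-2.690) / (6.3) = 1.337
  v = (4 - (-2.7)·0.979 - (1)·-2.690) / (4.7) = 1.986
  w = (8 - (0.3)·0.979 - (-2.5)·1.117) / (-3.8) = -2.763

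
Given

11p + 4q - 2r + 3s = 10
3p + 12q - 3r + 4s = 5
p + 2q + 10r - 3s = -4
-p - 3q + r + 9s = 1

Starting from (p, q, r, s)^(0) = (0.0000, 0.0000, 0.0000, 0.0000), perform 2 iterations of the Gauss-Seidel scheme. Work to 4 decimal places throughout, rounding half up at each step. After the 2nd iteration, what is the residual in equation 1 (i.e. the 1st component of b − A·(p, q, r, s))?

1.3598

Iteration 1:
  p = (10 - (4)·0.0000 - (-2)·0.0000 - (3)·0.0000) / (11) = 0.9091
  q = (5 - (3)·0.9091 - (-3)·0.0000 - (4)·0.0000) / (12) = 0.1894
  r = (-4 - (1)·0.9091 - (2)·0.1894 - (-3)·0.0000) / (10) = -0.5288
  s = (1 - (-1)·0.9091 - (-3)·0.1894 - (1)·-0.5288) / (9) = 0.3340
Iteration 2:
  p = (10 - (4)·0.1894 - (-2)·-0.5288 - (3)·0.3340) / (11) = 0.6530
  q = (5 - (3)·0.6530 - (-3)·-0.5288 - (4)·0.3340) / (12) = 0.0099
  r = (-4 - (1)·0.6530 - (2)·0.0099 - (-3)·0.3340) / (10) = -0.3671
  s = (1 - (-1)·0.6530 - (-3)·0.0099 - (1)·-0.3671) / (9) = 0.2278
Residual b − A·x = (1.3598, 0.9097, -0.3184, -0.0004)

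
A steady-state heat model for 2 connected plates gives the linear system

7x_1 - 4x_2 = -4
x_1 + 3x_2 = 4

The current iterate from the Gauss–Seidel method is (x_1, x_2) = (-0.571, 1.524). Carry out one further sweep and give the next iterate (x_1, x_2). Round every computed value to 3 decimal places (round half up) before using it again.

One sweep:
  x_1 = (-4 - (-4)·1.524) / (7) = 0.299
  x_2 = (4 - (1)·0.299) / (3) = 1.234

(0.299, 1.234)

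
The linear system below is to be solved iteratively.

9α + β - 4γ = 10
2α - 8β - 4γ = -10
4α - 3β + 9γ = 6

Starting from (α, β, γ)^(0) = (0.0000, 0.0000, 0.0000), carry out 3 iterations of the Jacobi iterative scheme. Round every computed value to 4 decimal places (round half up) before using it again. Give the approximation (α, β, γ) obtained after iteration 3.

Iteration 1:
  α = (10 - (1)·0.0000 - (-4)·0.0000) / (9) = 1.1111
  β = (-10 - (2)·0.0000 - (-4)·0.0000) / (-8) = 1.2500
  γ = (6 - (4)·0.0000 - (-3)·0.0000) / (9) = 0.6667
Iteration 2:
  α = (10 - (1)·1.2500 - (-4)·0.6667) / (9) = 1.2685
  β = (-10 - (2)·1.1111 - (-4)·0.6667) / (-8) = 1.1944
  γ = (6 - (4)·1.1111 - (-3)·1.2500) / (9) = 0.5895
Iteration 3:
  α = (10 - (1)·1.1944 - (-4)·0.5895) / (9) = 1.2404
  β = (-10 - (2)·1.2685 - (-4)·0.5895) / (-8) = 1.2724
  γ = (6 - (4)·1.2685 - (-3)·1.1944) / (9) = 0.5010

(1.2404, 1.2724, 0.5010)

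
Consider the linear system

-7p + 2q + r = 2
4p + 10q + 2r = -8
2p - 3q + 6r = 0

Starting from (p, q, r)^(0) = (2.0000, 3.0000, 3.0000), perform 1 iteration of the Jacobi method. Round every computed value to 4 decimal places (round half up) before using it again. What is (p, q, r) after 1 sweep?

(1.0000, -2.2000, 0.8333)

Iteration 1:
  p = (2 - (2)·3.0000 - (1)·3.0000) / (-7) = 1.0000
  q = (-8 - (4)·2.0000 - (2)·3.0000) / (10) = -2.2000
  r = (0 - (2)·2.0000 - (-3)·3.0000) / (6) = 0.8333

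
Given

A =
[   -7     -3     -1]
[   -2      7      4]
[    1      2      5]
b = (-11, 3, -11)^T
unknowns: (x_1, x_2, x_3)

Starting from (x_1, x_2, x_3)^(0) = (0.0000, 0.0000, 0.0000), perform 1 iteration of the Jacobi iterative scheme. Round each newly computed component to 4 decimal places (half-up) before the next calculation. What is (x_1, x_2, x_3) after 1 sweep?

(1.5714, 0.4286, -2.2000)

Iteration 1:
  x_1 = (-11 - (-3)·0.0000 - (-1)·0.0000) / (-7) = 1.5714
  x_2 = (3 - (-2)·0.0000 - (4)·0.0000) / (7) = 0.4286
  x_3 = (-11 - (1)·0.0000 - (2)·0.0000) / (5) = -2.2000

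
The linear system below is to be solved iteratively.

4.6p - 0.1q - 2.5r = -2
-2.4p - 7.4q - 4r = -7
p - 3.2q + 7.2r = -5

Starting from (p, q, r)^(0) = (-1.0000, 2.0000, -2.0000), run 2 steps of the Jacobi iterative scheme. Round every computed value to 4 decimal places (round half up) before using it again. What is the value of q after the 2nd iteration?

1.2452

Iteration 1:
  p = (-2 - (-0.1)·2.0000 - (-2.5)·-2.0000) / (4.6) = -1.4783
  q = (-7 - (-2.4)·-1.0000 - (-4)·-2.0000) / (-7.4) = 2.3514
  r = (-5 - (1)·-1.0000 - (-3.2)·2.0000) / (7.2) = 0.3333
Iteration 2:
  p = (-2 - (-0.1)·2.3514 - (-2.5)·0.3333) / (4.6) = -0.2025
  q = (-7 - (-2.4)·-1.4783 - (-4)·0.3333) / (-7.4) = 1.2452
  r = (-5 - (1)·-1.4783 - (-3.2)·2.3514) / (7.2) = 0.5559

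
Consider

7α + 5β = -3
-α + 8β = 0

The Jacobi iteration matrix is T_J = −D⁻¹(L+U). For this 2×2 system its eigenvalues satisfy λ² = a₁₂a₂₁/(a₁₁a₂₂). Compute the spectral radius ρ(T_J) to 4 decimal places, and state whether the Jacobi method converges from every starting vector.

0.2988

a₁₂a₂₁/(a₁₁a₂₂) = (5)·(-1) / ((7)·(8)) = -0.089286
ρ = √|-0.089286| = √0.089286 = 0.2988
ρ < 1, so Jacobi converges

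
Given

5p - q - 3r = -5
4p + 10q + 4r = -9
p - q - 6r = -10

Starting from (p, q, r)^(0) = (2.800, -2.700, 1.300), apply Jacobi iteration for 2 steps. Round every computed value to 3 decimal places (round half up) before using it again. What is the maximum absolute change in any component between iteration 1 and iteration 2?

Iteration 1:
  p = (-5 - (-1)·-2.700 - (-3)·1.300) / (5) = -0.760
  q = (-9 - (4)·2.800 - (4)·1.300) / (10) = -2.540
  r = (-10 - (1)·2.800 - (-1)·-2.700) / (-6) = 2.583
Iteration 2:
  p = (-5 - (-1)·-2.540 - (-3)·2.583) / (5) = 0.042
  q = (-9 - (4)·-0.760 - (4)·2.583) / (10) = -1.629
  r = (-10 - (1)·-0.760 - (-1)·-2.540) / (-6) = 1.963
Change: (0.802, 0.911, -0.620) → max |·| = 0.911

0.911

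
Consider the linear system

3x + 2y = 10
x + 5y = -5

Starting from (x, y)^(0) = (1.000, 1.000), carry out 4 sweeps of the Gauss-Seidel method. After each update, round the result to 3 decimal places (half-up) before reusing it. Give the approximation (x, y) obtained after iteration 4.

(4.611, -1.922)

Iteration 1:
  x = (10 - (2)·1.000) / (3) = 2.667
  y = (-5 - (1)·2.667) / (5) = -1.533
Iteration 2:
  x = (10 - (2)·-1.533) / (3) = 4.355
  y = (-5 - (1)·4.355) / (5) = -1.871
Iteration 3:
  x = (10 - (2)·-1.871) / (3) = 4.581
  y = (-5 - (1)·4.581) / (5) = -1.916
Iteration 4:
  x = (10 - (2)·-1.916) / (3) = 4.611
  y = (-5 - (1)·4.611) / (5) = -1.922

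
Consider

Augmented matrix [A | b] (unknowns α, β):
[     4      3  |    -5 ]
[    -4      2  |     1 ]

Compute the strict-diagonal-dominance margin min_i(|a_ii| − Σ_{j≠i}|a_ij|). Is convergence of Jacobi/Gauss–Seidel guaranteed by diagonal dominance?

row 1: |4| − (3) = 1
row 2: |2| − (4) = -2
minimum over rows = -2 → not strictly diagonally dominant

-2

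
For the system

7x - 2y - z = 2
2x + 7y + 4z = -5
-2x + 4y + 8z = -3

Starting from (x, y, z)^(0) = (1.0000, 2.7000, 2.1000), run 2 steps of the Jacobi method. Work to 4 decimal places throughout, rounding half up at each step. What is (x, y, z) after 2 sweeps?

(-0.5536, -0.2592, 1.0643)

Iteration 1:
  x = (2 - (-2)·2.7000 - (-1)·2.1000) / (7) = 1.3571
  y = (-5 - (2)·1.0000 - (4)·2.1000) / (7) = -2.2000
  z = (-3 - (-2)·1.0000 - (4)·2.7000) / (8) = -1.4750
Iteration 2:
  x = (2 - (-2)·-2.2000 - (-1)·-1.4750) / (7) = -0.5536
  y = (-5 - (2)·1.3571 - (4)·-1.4750) / (7) = -0.2592
  z = (-3 - (-2)·1.3571 - (4)·-2.2000) / (8) = 1.0643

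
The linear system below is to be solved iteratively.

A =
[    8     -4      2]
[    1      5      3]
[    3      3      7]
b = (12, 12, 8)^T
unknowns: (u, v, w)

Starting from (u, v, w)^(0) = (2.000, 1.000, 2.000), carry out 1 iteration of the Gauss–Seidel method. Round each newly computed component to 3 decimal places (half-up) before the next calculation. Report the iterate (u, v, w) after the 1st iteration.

Iteration 1:
  u = (12 - (-4)·1.000 - (2)·2.000) / (8) = 1.500
  v = (12 - (1)·1.500 - (3)·2.000) / (5) = 0.900
  w = (8 - (3)·1.500 - (3)·0.900) / (7) = 0.114

(1.500, 0.900, 0.114)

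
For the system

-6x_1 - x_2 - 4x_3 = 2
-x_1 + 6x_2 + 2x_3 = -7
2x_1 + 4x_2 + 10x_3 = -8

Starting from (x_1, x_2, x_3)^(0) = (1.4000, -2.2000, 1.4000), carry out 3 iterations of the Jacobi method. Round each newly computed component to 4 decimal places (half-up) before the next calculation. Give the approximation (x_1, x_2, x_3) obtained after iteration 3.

(-0.0850, -1.1411, -0.3067)

Iteration 1:
  x_1 = (2 - (-1)·-2.2000 - (-4)·1.4000) / (-6) = -0.9000
  x_2 = (-7 - (-1)·1.4000 - (2)·1.4000) / (6) = -1.4000
  x_3 = (-8 - (2)·1.4000 - (4)·-2.2000) / (10) = -0.2000
Iteration 2:
  x_1 = (2 - (-1)·-1.4000 - (-4)·-0.2000) / (-6) = 0.0333
  x_2 = (-7 - (-1)·-0.9000 - (2)·-0.2000) / (6) = -1.2500
  x_3 = (-8 - (2)·-0.9000 - (4)·-1.4000) / (10) = -0.0600
Iteration 3:
  x_1 = (2 - (-1)·-1.2500 - (-4)·-0.0600) / (-6) = -0.0850
  x_2 = (-7 - (-1)·0.0333 - (2)·-0.0600) / (6) = -1.1411
  x_3 = (-8 - (2)·0.0333 - (4)·-1.2500) / (10) = -0.3067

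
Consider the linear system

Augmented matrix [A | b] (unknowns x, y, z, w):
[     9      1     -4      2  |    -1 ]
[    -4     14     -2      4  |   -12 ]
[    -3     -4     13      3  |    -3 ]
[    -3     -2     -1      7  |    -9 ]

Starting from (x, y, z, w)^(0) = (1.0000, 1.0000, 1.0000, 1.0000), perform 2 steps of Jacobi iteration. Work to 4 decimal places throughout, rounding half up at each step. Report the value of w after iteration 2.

Iteration 1:
  x = (-1 - (1)·1.0000 - (-4)·1.0000 - (2)·1.0000) / (9) = 0.0000
  y = (-12 - (-4)·1.0000 - (-2)·1.0000 - (4)·1.0000) / (14) = -0.7143
  z = (-3 - (-3)·1.0000 - (-4)·1.0000 - (3)·1.0000) / (13) = 0.0769
  w = (-9 - (-3)·1.0000 - (-2)·1.0000 - (-1)·1.0000) / (7) = -0.4286
Iteration 2:
  x = (-1 - (1)·-0.7143 - (-4)·0.0769 - (2)·-0.4286) / (9) = 0.0977
  y = (-12 - (-4)·0.0000 - (-2)·0.0769 - (4)·-0.4286) / (14) = -0.7237
  z = (-3 - (-3)·0.0000 - (-4)·-0.7143 - (3)·-0.4286) / (13) = -0.3516
  w = (-9 - (-3)·0.0000 - (-2)·-0.7143 - (-1)·0.0769) / (7) = -1.4788

-1.4788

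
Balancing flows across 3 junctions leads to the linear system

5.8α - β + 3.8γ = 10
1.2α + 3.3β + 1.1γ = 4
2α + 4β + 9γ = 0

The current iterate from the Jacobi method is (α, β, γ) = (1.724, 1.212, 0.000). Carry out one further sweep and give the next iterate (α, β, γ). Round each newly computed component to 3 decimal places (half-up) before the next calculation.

(1.933, 0.585, -0.922)

One sweep:
  α = (10 - (-1)·1.212 - (3.8)·0.000) / (5.8) = 1.933
  β = (4 - (1.2)·1.724 - (1.1)·0.000) / (3.3) = 0.585
  γ = (0 - (2)·1.724 - (4)·1.212) / (9) = -0.922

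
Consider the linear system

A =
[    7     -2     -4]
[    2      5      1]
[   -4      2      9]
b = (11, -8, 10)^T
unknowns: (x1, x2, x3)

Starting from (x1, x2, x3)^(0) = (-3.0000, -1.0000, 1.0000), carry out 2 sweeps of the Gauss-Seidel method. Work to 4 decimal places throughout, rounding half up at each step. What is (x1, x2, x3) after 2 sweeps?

(2.2744, -3.0101, 2.7909)

Iteration 1:
  x1 = (11 - (-2)·-1.0000 - (-4)·1.0000) / (7) = 1.8571
  x2 = (-8 - (2)·1.8571 - (1)·1.0000) / (5) = -2.5428
  x3 = (10 - (-4)·1.8571 - (2)·-2.5428) / (9) = 2.5016
Iteration 2:
  x1 = (11 - (-2)·-2.5428 - (-4)·2.5016) / (7) = 2.2744
  x2 = (-8 - (2)·2.2744 - (1)·2.5016) / (5) = -3.0101
  x3 = (10 - (-4)·2.2744 - (2)·-3.0101) / (9) = 2.7909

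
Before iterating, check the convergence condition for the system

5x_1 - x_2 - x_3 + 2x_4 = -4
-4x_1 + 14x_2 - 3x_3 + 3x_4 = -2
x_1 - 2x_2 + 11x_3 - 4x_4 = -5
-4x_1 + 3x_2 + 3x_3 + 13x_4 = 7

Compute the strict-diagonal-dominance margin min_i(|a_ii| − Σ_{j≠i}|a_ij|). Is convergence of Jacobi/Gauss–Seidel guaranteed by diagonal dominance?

row 1: |5| − (1+1+2) = 1
row 2: |14| − (4+3+3) = 4
row 3: |11| − (1+2+4) = 4
row 4: |13| − (4+3+3) = 3
minimum over rows = 1 → strictly diagonally dominant (convergence guaranteed)

1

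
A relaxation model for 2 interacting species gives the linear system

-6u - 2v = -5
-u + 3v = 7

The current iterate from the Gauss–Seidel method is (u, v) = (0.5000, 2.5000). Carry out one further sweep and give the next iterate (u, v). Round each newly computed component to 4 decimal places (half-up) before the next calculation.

One sweep:
  u = (-5 - (-2)·2.5000) / (-6) = 0.0000
  v = (7 - (-1)·0.0000) / (3) = 2.3333

(0.0000, 2.3333)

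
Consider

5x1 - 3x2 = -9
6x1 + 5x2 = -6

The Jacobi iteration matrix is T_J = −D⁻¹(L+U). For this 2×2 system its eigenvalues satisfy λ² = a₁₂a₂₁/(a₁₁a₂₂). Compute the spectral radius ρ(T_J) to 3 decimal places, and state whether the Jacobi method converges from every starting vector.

0.849

a₁₂a₂₁/(a₁₁a₂₂) = (-3)·(6) / ((5)·(5)) = -0.720000
ρ = √|-0.720000| = √0.720000 = 0.849
ρ < 1, so Jacobi converges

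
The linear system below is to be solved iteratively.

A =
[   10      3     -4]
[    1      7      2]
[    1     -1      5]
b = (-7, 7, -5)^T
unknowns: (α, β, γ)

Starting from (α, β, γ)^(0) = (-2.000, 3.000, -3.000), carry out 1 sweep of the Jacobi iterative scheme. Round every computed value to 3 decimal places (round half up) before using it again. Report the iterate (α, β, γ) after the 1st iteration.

(-2.800, 2.143, 0.000)

Iteration 1:
  α = (-7 - (3)·3.000 - (-4)·-3.000) / (10) = -2.800
  β = (7 - (1)·-2.000 - (2)·-3.000) / (7) = 2.143
  γ = (-5 - (1)·-2.000 - (-1)·3.000) / (5) = 0.000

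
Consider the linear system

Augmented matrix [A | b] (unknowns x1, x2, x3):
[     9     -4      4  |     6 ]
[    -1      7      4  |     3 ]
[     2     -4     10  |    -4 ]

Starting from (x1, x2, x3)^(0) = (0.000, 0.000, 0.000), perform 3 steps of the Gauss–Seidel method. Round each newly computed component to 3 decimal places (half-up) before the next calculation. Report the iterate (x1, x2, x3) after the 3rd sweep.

Iteration 1:
  x1 = (6 - (-4)·0.000 - (4)·0.000) / (9) = 0.667
  x2 = (3 - (-1)·0.667 - (4)·0.000) / (7) = 0.524
  x3 = (-4 - (2)·0.667 - (-4)·0.524) / (10) = -0.324
Iteration 2:
  x1 = (6 - (-4)·0.524 - (4)·-0.324) / (9) = 1.044
  x2 = (3 - (-1)·1.044 - (4)·-0.324) / (7) = 0.763
  x3 = (-4 - (2)·1.044 - (-4)·0.763) / (10) = -0.304
Iteration 3:
  x1 = (6 - (-4)·0.763 - (4)·-0.304) / (9) = 1.141
  x2 = (3 - (-1)·1.141 - (4)·-0.304) / (7) = 0.765
  x3 = (-4 - (2)·1.141 - (-4)·0.765) / (10) = -0.322

(1.141, 0.765, -0.322)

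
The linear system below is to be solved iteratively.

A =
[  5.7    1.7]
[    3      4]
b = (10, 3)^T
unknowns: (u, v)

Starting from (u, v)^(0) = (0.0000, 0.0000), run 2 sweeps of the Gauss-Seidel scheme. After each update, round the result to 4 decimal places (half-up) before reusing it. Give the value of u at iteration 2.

Iteration 1:
  u = (10 - (1.7)·0.0000) / (5.7) = 1.7544
  v = (3 - (3)·1.7544) / (4) = -0.5658
Iteration 2:
  u = (10 - (1.7)·-0.5658) / (5.7) = 1.9231
  v = (3 - (3)·1.9231) / (4) = -0.6923

1.9231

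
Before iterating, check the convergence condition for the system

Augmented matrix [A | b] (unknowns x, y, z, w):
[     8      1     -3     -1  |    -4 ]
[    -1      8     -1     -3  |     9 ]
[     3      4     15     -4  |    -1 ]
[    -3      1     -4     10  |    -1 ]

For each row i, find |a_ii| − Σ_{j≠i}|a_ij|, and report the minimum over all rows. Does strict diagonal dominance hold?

row 1: |8| − (1+3+1) = 3
row 2: |8| − (1+1+3) = 3
row 3: |15| − (3+4+4) = 4
row 4: |10| − (3+1+4) = 2
minimum over rows = 2 → strictly diagonally dominant (convergence guaranteed)

2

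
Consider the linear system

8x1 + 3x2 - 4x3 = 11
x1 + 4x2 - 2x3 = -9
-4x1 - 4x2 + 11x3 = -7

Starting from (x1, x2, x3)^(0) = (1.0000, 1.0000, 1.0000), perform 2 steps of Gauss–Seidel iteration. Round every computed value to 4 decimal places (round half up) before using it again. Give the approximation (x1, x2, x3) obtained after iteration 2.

Iteration 1:
  x1 = (11 - (3)·1.0000 - (-4)·1.0000) / (8) = 1.5000
  x2 = (-9 - (1)·1.5000 - (-2)·1.0000) / (4) = -2.1250
  x3 = (-7 - (-4)·1.5000 - (-4)·-2.1250) / (11) = -0.8636
Iteration 2:
  x1 = (11 - (3)·-2.1250 - (-4)·-0.8636) / (8) = 1.7401
  x2 = (-9 - (1)·1.7401 - (-2)·-0.8636) / (4) = -3.1168
  x3 = (-7 - (-4)·1.7401 - (-4)·-3.1168) / (11) = -1.1370

(1.7401, -3.1168, -1.1370)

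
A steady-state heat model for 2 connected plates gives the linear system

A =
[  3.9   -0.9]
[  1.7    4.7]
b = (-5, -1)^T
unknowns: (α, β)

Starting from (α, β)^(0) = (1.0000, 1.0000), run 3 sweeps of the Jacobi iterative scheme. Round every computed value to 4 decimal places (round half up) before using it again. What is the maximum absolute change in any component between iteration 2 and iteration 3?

0.1712

Iteration 1:
  α = (-5 - (-0.9)·1.0000) / (3.9) = -1.0513
  β = (-1 - (1.7)·1.0000) / (4.7) = -0.5745
Iteration 2:
  α = (-5 - (-0.9)·-0.5745) / (3.9) = -1.4146
  β = (-1 - (1.7)·-1.0513) / (4.7) = 0.1675
Iteration 3:
  α = (-5 - (-0.9)·0.1675) / (3.9) = -1.2434
  β = (-1 - (1.7)·-1.4146) / (4.7) = 0.2989
Change: (0.1712, 0.1314) → max |·| = 0.1712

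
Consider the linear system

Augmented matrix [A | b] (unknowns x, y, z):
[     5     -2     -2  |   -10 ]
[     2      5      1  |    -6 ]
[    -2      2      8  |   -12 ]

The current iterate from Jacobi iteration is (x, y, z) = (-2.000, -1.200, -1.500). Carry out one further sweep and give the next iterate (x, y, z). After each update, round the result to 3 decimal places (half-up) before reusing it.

One sweep:
  x = (-10 - (-2)·-1.200 - (-2)·-1.500) / (5) = -3.080
  y = (-6 - (2)·-2.000 - (1)·-1.500) / (5) = -0.100
  z = (-12 - (-2)·-2.000 - (2)·-1.200) / (8) = -1.700

(-3.080, -0.100, -1.700)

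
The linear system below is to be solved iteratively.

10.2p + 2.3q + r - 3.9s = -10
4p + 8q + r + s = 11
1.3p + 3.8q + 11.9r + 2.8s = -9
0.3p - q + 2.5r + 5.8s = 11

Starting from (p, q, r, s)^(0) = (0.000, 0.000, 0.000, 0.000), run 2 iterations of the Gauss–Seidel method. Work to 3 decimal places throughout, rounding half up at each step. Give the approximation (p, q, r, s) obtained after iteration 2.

(-0.206, 1.283, -1.803, 2.906)

Iteration 1:
  p = (-10 - (2.3)·0.000 - (1)·0.000 - (-3.9)·0.000) / (10.2) = -0.980
  q = (11 - (4)·-0.980 - (1)·0.000 - (1)·0.000) / (8) = 1.865
  r = (-9 - (1.3)·-0.980 - (3.8)·1.865 - (2.8)·0.000) / (11.9) = -1.245
  s = (11 - (0.3)·-0.980 - (-1)·1.865 - (2.5)·-1.245) / (5.8) = 2.805
Iteration 2:
  p = (-10 - (2.3)·1.865 - (1)·-1.245 - (-3.9)·2.805) / (10.2) = -0.206
  q = (11 - (4)·-0.206 - (1)·-1.245 - (1)·2.805) / (8) = 1.283
  r = (-9 - (1.3)·-0.206 - (3.8)·1.283 - (2.8)·2.805) / (11.9) = -1.803
  s = (11 - (0.3)·-0.206 - (-1)·1.283 - (2.5)·-1.803) / (5.8) = 2.906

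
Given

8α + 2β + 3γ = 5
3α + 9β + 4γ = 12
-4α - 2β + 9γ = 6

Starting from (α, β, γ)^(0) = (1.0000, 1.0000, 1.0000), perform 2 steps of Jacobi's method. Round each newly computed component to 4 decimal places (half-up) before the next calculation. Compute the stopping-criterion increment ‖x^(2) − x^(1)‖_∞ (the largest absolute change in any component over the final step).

Iteration 1:
  α = (5 - (2)·1.0000 - (3)·1.0000) / (8) = 0.0000
  β = (12 - (3)·1.0000 - (4)·1.0000) / (9) = 0.5556
  γ = (6 - (-4)·1.0000 - (-2)·1.0000) / (9) = 1.3333
Iteration 2:
  α = (5 - (2)·0.5556 - (3)·1.3333) / (8) = -0.0139
  β = (12 - (3)·0.0000 - (4)·1.3333) / (9) = 0.7408
  γ = (6 - (-4)·0.0000 - (-2)·0.5556) / (9) = 0.7901
Change: (-0.0139, 0.1852, -0.5432) → max |·| = 0.5432

0.5432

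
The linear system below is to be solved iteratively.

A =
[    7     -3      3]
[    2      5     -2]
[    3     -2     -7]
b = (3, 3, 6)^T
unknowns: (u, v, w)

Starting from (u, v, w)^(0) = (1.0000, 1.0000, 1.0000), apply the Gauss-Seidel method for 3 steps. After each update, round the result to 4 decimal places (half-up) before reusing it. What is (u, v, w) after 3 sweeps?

(0.4516, 0.3044, -0.7506)

Iteration 1:
  u = (3 - (-3)·1.0000 - (3)·1.0000) / (7) = 0.4286
  v = (3 - (2)·0.4286 - (-2)·1.0000) / (5) = 0.8286
  w = (6 - (3)·0.4286 - (-2)·0.8286) / (-7) = -0.9102
Iteration 2:
  u = (3 - (-3)·0.8286 - (3)·-0.9102) / (7) = 1.1738
  v = (3 - (2)·1.1738 - (-2)·-0.9102) / (5) = -0.2336
  w = (6 - (3)·1.1738 - (-2)·-0.2336) / (-7) = -0.2873
Iteration 3:
  u = (3 - (-3)·-0.2336 - (3)·-0.2873) / (7) = 0.4516
  v = (3 - (2)·0.4516 - (-2)·-0.2873) / (5) = 0.3044
  w = (6 - (3)·0.4516 - (-2)·0.3044) / (-7) = -0.7506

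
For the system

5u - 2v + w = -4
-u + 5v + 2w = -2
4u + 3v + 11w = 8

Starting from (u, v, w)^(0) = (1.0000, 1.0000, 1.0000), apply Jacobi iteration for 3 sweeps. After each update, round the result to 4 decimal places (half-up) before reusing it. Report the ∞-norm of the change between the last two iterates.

0.4989

Iteration 1:
  u = (-4 - (-2)·1.0000 - (1)·1.0000) / (5) = -0.6000
  v = (-2 - (-1)·1.0000 - (2)·1.0000) / (5) = -0.6000
  w = (8 - (4)·1.0000 - (3)·1.0000) / (11) = 0.0909
Iteration 2:
  u = (-4 - (-2)·-0.6000 - (1)·0.0909) / (5) = -1.0582
  v = (-2 - (-1)·-0.6000 - (2)·0.0909) / (5) = -0.5564
  w = (8 - (4)·-0.6000 - (3)·-0.6000) / (11) = 1.1091
Iteration 3:
  u = (-4 - (-2)·-0.5564 - (1)·1.1091) / (5) = -1.2444
  v = (-2 - (-1)·-1.0582 - (2)·1.1091) / (5) = -1.0553
  w = (8 - (4)·-1.0582 - (3)·-0.5564) / (11) = 1.2638
Change: (-0.1862, -0.4989, 0.1547) → max |·| = 0.4989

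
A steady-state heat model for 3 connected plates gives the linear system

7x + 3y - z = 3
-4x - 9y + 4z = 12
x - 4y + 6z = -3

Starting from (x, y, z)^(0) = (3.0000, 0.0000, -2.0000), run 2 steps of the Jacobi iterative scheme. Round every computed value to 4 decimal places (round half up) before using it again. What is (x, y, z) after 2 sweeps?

(1.8095, -1.8413, -2.8942)

Iteration 1:
  x = (3 - (3)·0.0000 - (-1)·-2.0000) / (7) = 0.1429
  y = (12 - (-4)·3.0000 - (4)·-2.0000) / (-9) = -3.5556
  z = (-3 - (1)·3.0000 - (-4)·0.0000) / (6) = -1.0000
Iteration 2:
  x = (3 - (3)·-3.5556 - (-1)·-1.0000) / (7) = 1.8095
  y = (12 - (-4)·0.1429 - (4)·-1.0000) / (-9) = -1.8413
  z = (-3 - (1)·0.1429 - (-4)·-3.5556) / (6) = -2.8942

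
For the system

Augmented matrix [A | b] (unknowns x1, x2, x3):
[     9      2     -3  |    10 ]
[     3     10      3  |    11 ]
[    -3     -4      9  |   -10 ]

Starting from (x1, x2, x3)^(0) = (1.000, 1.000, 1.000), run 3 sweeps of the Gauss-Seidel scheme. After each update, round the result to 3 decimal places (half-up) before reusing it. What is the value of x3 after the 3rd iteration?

Iteration 1:
  x1 = (10 - (2)·1.000 - (-3)·1.000) / (9) = 1.222
  x2 = (11 - (3)·1.222 - (3)·1.000) / (10) = 0.433
  x3 = (-10 - (-3)·1.222 - (-4)·0.433) / (9) = -0.511
Iteration 2:
  x1 = (10 - (2)·0.433 - (-3)·-0.511) / (9) = 0.845
  x2 = (11 - (3)·0.845 - (3)·-0.511) / (10) = 1.000
  x3 = (-10 - (-3)·0.845 - (-4)·1.000) / (9) = -0.385
Iteration 3:
  x1 = (10 - (2)·1.000 - (-3)·-0.385) / (9) = 0.761
  x2 = (11 - (3)·0.761 - (3)·-0.385) / (10) = 0.987
  x3 = (-10 - (-3)·0.761 - (-4)·0.987) / (9) = -0.419

-0.419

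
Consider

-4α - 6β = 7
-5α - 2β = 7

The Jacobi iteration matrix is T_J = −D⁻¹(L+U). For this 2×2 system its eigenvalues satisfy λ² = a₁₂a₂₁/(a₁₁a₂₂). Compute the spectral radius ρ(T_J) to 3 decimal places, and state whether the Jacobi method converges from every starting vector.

1.936

a₁₂a₂₁/(a₁₁a₂₂) = (-6)·(-5) / ((-4)·(-2)) = 3.750000
ρ = √|3.750000| = √3.750000 = 1.936
ρ > 1, so Jacobi diverges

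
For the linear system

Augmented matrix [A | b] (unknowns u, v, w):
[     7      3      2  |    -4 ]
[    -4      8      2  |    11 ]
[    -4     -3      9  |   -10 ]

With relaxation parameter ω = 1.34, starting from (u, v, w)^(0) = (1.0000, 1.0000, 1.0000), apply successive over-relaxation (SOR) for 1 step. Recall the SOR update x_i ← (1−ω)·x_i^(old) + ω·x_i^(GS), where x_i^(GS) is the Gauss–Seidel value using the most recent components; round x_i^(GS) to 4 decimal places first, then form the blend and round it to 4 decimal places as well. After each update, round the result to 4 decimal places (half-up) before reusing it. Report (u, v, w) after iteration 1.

(-2.0628, -0.2146, -3.1532)

Iteration 1:
  u: GS value = (-4 - (3)·1.0000 - (2)·1.0000) / (7) = -1.2857;  u ← (1−ω)·1.0000 + ω·-1.2857 = -2.0628
  v: GS value = (11 - (-4)·-2.0628 - (2)·1.0000) / (8) = 0.0936;  v ← (1−ω)·1.0000 + ω·0.0936 = -0.2146
  w: GS value = (-10 - (-4)·-2.0628 - (-3)·-0.2146) / (9) = -2.0994;  w ← (1−ω)·1.0000 + ω·-2.0994 = -3.1532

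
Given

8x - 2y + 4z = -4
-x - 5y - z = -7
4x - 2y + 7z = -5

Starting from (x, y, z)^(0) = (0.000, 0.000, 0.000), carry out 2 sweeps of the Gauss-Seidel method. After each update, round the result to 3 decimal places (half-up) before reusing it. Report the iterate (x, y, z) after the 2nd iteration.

(-0.125, 1.425, -0.236)

Iteration 1:
  x = (-4 - (-2)·0.000 - (4)·0.000) / (8) = -0.500
  y = (-7 - (-1)·-0.500 - (-1)·0.000) / (-5) = 1.500
  z = (-5 - (4)·-0.500 - (-2)·1.500) / (7) = 0.000
Iteration 2:
  x = (-4 - (-2)·1.500 - (4)·0.000) / (8) = -0.125
  y = (-7 - (-1)·-0.125 - (-1)·0.000) / (-5) = 1.425
  z = (-5 - (4)·-0.125 - (-2)·1.425) / (7) = -0.236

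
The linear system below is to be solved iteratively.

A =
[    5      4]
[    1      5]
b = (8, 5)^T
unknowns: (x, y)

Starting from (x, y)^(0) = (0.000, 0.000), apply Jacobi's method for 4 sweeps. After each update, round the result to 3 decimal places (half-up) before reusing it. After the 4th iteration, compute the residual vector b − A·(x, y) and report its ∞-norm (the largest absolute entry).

Iteration 1:
  x = (8 - (4)·0.000) / (5) = 1.600
  y = (5 - (1)·0.000) / (5) = 1.000
Iteration 2:
  x = (8 - (4)·1.000) / (5) = 0.800
  y = (5 - (1)·1.600) / (5) = 0.680
Iteration 3:
  x = (8 - (4)·0.680) / (5) = 1.056
  y = (5 - (1)·0.800) / (5) = 0.840
Iteration 4:
  x = (8 - (4)·0.840) / (5) = 0.928
  y = (5 - (1)·1.056) / (5) = 0.789
Residual b − A·x = (0.204, 0.127); ∞-norm = 0.204

0.204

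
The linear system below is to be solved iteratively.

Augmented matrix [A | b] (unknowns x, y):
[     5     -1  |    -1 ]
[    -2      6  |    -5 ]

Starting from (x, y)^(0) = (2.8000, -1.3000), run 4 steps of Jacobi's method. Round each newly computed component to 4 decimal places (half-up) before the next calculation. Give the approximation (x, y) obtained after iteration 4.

Iteration 1:
  x = (-1 - (-1)·-1.3000) / (5) = -0.4600
  y = (-5 - (-2)·2.8000) / (6) = 0.1000
Iteration 2:
  x = (-1 - (-1)·0.1000) / (5) = -0.1800
  y = (-5 - (-2)·-0.4600) / (6) = -0.9867
Iteration 3:
  x = (-1 - (-1)·-0.9867) / (5) = -0.3973
  y = (-5 - (-2)·-0.1800) / (6) = -0.8933
Iteration 4:
  x = (-1 - (-1)·-0.8933) / (5) = -0.3787
  y = (-5 - (-2)·-0.3973) / (6) = -0.9658

(-0.3787, -0.9658)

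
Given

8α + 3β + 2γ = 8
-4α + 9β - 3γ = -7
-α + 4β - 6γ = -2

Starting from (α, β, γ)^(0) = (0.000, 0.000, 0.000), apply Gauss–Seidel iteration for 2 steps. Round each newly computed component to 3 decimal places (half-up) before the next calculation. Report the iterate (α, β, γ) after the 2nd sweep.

Iteration 1:
  α = (8 - (3)·0.000 - (2)·0.000) / (8) = 1.000
  β = (-7 - (-4)·1.000 - (-3)·0.000) / (9) = -0.333
  γ = (-2 - (-1)·1.000 - (4)·-0.333) / (-6) = -0.055
Iteration 2:
  α = (8 - (3)·-0.333 - (2)·-0.055) / (8) = 1.139
  β = (-7 - (-4)·1.139 - (-3)·-0.055) / (9) = -0.290
  γ = (-2 - (-1)·1.139 - (4)·-0.290) / (-6) = -0.050

(1.139, -0.290, -0.050)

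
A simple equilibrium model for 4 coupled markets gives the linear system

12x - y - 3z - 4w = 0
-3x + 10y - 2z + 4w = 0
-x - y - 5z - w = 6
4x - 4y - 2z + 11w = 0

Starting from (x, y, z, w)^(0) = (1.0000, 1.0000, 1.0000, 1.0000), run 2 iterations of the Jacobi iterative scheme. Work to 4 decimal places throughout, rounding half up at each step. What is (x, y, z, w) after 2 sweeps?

Iteration 1:
  x = (0 - (-1)·1.0000 - (-3)·1.0000 - (-4)·1.0000) / (12) = 0.6667
  y = (0 - (-3)·1.0000 - (-2)·1.0000 - (4)·1.0000) / (10) = 0.1000
  z = (6 - (-1)·1.0000 - (-1)·1.0000 - (-1)·1.0000) / (-5) = -1.8000
  w = (0 - (4)·1.0000 - (-4)·1.0000 - (-2)·1.0000) / (11) = 0.1818
Iteration 2:
  x = (0 - (-1)·0.1000 - (-3)·-1.8000 - (-4)·0.1818) / (12) = -0.3811
  y = (0 - (-3)·0.6667 - (-2)·-1.8000 - (4)·0.1818) / (10) = -0.2327
  z = (6 - (-1)·0.6667 - (-1)·0.1000 - (-1)·0.1818) / (-5) = -1.3897
  w = (0 - (4)·0.6667 - (-4)·0.1000 - (-2)·-1.8000) / (11) = -0.5333

(-0.3811, -0.2327, -1.3897, -0.5333)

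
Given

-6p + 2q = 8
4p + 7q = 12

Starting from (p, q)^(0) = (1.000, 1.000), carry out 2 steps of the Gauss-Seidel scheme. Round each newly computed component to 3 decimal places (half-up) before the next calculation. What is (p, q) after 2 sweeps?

(-0.571, 2.041)

Iteration 1:
  p = (8 - (2)·1.000) / (-6) = -1.000
  q = (12 - (4)·-1.000) / (7) = 2.286
Iteration 2:
  p = (8 - (2)·2.286) / (-6) = -0.571
  q = (12 - (4)·-0.571) / (7) = 2.041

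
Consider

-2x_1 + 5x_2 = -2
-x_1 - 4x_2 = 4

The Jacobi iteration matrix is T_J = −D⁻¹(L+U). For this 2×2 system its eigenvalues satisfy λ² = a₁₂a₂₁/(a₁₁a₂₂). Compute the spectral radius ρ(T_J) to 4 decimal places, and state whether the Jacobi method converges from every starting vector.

a₁₂a₂₁/(a₁₁a₂₂) = (5)·(-1) / ((-2)·(-4)) = -0.625000
ρ = √|-0.625000| = √0.625000 = 0.7906
ρ < 1, so Jacobi converges

0.7906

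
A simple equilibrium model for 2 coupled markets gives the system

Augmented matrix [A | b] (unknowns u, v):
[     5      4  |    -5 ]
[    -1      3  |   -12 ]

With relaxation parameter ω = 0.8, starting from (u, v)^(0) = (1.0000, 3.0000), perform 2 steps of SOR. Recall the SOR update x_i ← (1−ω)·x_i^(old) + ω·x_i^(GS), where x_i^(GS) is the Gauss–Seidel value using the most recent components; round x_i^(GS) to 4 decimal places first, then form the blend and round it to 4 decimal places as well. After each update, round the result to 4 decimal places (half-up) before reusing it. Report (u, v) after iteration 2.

(0.7901, -3.6437)

Iteration 1:
  u: GS value = (-5 - (4)·3.0000) / (5) = -3.4000;  u ← (1−ω)·1.0000 + ω·-3.4000 = -2.5200
  v: GS value = (-12 - (-1)·-2.5200) / (3) = -4.8400;  v ← (1−ω)·3.0000 + ω·-4.8400 = -3.2720
Iteration 2:
  u: GS value = (-5 - (4)·-3.2720) / (5) = 1.6176;  u ← (1−ω)·-2.5200 + ω·1.6176 = 0.7901
  v: GS value = (-12 - (-1)·0.7901) / (3) = -3.7366;  v ← (1−ω)·-3.2720 + ω·-3.7366 = -3.6437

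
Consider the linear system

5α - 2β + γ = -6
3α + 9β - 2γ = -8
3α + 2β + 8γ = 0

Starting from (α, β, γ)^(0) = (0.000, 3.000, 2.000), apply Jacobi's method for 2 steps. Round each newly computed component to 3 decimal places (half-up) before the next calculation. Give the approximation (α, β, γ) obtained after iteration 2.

(-1.228, -0.922, 0.261)

Iteration 1:
  α = (-6 - (-2)·3.000 - (1)·2.000) / (5) = -0.400
  β = (-8 - (3)·0.000 - (-2)·2.000) / (9) = -0.444
  γ = (0 - (3)·0.000 - (2)·3.000) / (8) = -0.750
Iteration 2:
  α = (-6 - (-2)·-0.444 - (1)·-0.750) / (5) = -1.228
  β = (-8 - (3)·-0.400 - (-2)·-0.750) / (9) = -0.922
  γ = (0 - (3)·-0.400 - (2)·-0.444) / (8) = 0.261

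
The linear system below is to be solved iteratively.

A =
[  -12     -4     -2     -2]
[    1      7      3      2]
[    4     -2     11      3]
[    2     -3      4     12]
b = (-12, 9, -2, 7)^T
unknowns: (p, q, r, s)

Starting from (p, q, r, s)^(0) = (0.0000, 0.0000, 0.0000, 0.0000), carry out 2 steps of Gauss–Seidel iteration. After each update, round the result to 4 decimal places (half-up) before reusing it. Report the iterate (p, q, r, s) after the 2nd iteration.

(0.5395, 1.1205, -0.3965, 0.9057)

Iteration 1:
  p = (-12 - (-4)·0.0000 - (-2)·0.0000 - (-2)·0.0000) / (-12) = 1.0000
  q = (9 - (1)·1.0000 - (3)·0.0000 - (2)·0.0000) / (7) = 1.1429
  r = (-2 - (4)·1.0000 - (-2)·1.1429 - (3)·0.0000) / (11) = -0.3377
  s = (7 - (2)·1.0000 - (-3)·1.1429 - (4)·-0.3377) / (12) = 0.8150
Iteration 2:
  p = (-12 - (-4)·1.1429 - (-2)·-0.3377 - (-2)·0.8150) / (-12) = 0.5395
  q = (9 - (1)·0.5395 - (3)·-0.3377 - (2)·0.8150) / (7) = 1.1205
  r = (-2 - (4)·0.5395 - (-2)·1.1205 - (3)·0.8150) / (11) = -0.3965
  s = (7 - (2)·0.5395 - (-3)·1.1205 - (4)·-0.3965) / (12) = 0.9057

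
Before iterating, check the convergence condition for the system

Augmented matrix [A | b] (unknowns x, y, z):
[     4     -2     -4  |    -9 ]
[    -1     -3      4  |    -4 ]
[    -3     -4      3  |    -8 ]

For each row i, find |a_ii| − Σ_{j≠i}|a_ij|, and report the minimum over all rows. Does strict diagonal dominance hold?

-4

row 1: |4| − (2+4) = -2
row 2: |-3| − (1+4) = -2
row 3: |3| − (3+4) = -4
minimum over rows = -4 → not strictly diagonally dominant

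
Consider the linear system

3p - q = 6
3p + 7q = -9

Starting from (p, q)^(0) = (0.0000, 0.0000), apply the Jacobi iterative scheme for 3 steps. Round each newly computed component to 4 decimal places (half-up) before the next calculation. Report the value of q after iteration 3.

Iteration 1:
  p = (6 - (-1)·0.0000) / (3) = 2.0000
  q = (-9 - (3)·0.0000) / (7) = -1.2857
Iteration 2:
  p = (6 - (-1)·-1.2857) / (3) = 1.5714
  q = (-9 - (3)·2.0000) / (7) = -2.1429
Iteration 3:
  p = (6 - (-1)·-2.1429) / (3) = 1.2857
  q = (-9 - (3)·1.5714) / (7) = -1.9592

-1.9592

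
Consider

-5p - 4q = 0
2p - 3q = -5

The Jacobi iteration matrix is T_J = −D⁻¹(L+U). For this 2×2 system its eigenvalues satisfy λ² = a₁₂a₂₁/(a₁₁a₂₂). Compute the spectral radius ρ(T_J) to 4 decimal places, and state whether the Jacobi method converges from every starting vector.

0.7303

a₁₂a₂₁/(a₁₁a₂₂) = (-4)·(2) / ((-5)·(-3)) = -0.533333
ρ = √|-0.533333| = √0.533333 = 0.7303
ρ < 1, so Jacobi converges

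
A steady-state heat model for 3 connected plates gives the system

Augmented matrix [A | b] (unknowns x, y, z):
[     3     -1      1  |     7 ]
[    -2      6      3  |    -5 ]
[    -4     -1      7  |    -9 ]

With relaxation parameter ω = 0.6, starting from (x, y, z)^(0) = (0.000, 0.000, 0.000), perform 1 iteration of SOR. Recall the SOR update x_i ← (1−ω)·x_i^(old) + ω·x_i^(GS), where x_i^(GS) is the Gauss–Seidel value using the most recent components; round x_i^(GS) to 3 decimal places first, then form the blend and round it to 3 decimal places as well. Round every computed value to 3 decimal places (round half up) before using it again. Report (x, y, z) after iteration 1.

(1.400, -0.220, -0.310)

Iteration 1:
  x: GS value = (7 - (-1)·0.000 - (1)·0.000) / (3) = 2.333;  x ← (1−ω)·0.000 + ω·2.333 = 1.400
  y: GS value = (-5 - (-2)·1.400 - (3)·0.000) / (6) = -0.367;  y ← (1−ω)·0.000 + ω·-0.367 = -0.220
  z: GS value = (-9 - (-4)·1.400 - (-1)·-0.220) / (7) = -0.517;  z ← (1−ω)·0.000 + ω·-0.517 = -0.310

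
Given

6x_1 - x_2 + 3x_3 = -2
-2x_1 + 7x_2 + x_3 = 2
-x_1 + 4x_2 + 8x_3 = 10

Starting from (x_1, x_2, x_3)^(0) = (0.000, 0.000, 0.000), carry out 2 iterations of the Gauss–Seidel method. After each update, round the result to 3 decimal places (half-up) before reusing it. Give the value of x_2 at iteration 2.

-0.118

Iteration 1:
  x_1 = (-2 - (-1)·0.000 - (3)·0.000) / (6) = -0.333
  x_2 = (2 - (-2)·-0.333 - (1)·0.000) / (7) = 0.191
  x_3 = (10 - (-1)·-0.333 - (4)·0.191) / (8) = 1.113
Iteration 2:
  x_1 = (-2 - (-1)·0.191 - (3)·1.113) / (6) = -0.858
  x_2 = (2 - (-2)·-0.858 - (1)·1.113) / (7) = -0.118
  x_3 = (10 - (-1)·-0.858 - (4)·-0.118) / (8) = 1.202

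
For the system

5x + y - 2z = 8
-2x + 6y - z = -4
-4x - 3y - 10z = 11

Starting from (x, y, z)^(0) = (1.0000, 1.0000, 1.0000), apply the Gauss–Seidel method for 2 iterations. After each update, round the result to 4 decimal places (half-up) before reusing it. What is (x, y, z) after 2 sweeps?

Iteration 1:
  x = (8 - (1)·1.0000 - (-2)·1.0000) / (5) = 1.8000
  y = (-4 - (-2)·1.8000 - (-1)·1.0000) / (6) = 0.1000
  z = (11 - (-4)·1.8000 - (-3)·0.1000) / (-10) = -1.8500
Iteration 2:
  x = (8 - (1)·0.1000 - (-2)·-1.8500) / (5) = 0.8400
  y = (-4 - (-2)·0.8400 - (-1)·-1.8500) / (6) = -0.6950
  z = (11 - (-4)·0.8400 - (-3)·-0.6950) / (-10) = -1.2275

(0.8400, -0.6950, -1.2275)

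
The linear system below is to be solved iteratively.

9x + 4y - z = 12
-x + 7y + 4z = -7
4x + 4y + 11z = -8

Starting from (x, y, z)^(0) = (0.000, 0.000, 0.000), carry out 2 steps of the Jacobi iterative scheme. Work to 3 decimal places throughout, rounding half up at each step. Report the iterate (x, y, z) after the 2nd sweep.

Iteration 1:
  x = (12 - (4)·0.000 - (-1)·0.000) / (9) = 1.333
  y = (-7 - (-1)·0.000 - (4)·0.000) / (7) = -1.000
  z = (-8 - (4)·0.000 - (4)·0.000) / (11) = -0.727
Iteration 2:
  x = (12 - (4)·-1.000 - (-1)·-0.727) / (9) = 1.697
  y = (-7 - (-1)·1.333 - (4)·-0.727) / (7) = -0.394
  z = (-8 - (4)·1.333 - (4)·-1.000) / (11) = -0.848

(1.697, -0.394, -0.848)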